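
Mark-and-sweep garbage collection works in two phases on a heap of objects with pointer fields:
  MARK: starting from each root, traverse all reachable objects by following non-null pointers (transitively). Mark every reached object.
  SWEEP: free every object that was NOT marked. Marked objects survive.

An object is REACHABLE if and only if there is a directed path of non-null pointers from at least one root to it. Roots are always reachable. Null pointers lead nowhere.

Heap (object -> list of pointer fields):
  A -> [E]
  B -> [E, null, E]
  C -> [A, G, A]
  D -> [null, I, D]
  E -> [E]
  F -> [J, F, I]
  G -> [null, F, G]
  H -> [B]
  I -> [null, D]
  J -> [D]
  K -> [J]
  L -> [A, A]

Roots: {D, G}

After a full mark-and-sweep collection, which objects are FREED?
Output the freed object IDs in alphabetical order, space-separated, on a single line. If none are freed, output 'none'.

Answer: A B C E H K L

Derivation:
Roots: D G
Mark D: refs=null I D, marked=D
Mark G: refs=null F G, marked=D G
Mark I: refs=null D, marked=D G I
Mark F: refs=J F I, marked=D F G I
Mark J: refs=D, marked=D F G I J
Unmarked (collected): A B C E H K L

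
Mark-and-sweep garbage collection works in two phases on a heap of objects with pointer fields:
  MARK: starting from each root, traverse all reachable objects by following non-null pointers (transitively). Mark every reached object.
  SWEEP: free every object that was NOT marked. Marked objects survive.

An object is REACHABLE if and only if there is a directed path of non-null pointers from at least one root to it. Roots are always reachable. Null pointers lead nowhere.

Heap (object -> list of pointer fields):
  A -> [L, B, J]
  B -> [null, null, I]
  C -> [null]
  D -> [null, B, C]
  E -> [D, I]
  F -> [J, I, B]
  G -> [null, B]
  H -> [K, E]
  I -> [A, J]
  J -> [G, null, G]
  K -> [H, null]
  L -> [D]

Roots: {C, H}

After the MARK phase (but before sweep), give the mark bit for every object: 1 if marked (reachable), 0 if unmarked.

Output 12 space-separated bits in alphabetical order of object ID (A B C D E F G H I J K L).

Answer: 1 1 1 1 1 0 1 1 1 1 1 1

Derivation:
Roots: C H
Mark C: refs=null, marked=C
Mark H: refs=K E, marked=C H
Mark K: refs=H null, marked=C H K
Mark E: refs=D I, marked=C E H K
Mark D: refs=null B C, marked=C D E H K
Mark I: refs=A J, marked=C D E H I K
Mark B: refs=null null I, marked=B C D E H I K
Mark A: refs=L B J, marked=A B C D E H I K
Mark J: refs=G null G, marked=A B C D E H I J K
Mark L: refs=D, marked=A B C D E H I J K L
Mark G: refs=null B, marked=A B C D E G H I J K L
Unmarked (collected): F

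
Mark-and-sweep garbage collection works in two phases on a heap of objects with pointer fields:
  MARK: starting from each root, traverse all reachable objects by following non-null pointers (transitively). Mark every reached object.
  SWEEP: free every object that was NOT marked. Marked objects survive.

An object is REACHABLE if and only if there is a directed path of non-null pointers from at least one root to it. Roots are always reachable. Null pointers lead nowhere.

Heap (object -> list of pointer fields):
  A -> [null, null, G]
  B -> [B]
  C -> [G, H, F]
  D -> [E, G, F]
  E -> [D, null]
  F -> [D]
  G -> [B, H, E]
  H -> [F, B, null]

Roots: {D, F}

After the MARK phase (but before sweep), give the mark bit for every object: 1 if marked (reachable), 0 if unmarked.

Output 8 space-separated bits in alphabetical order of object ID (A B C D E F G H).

Roots: D F
Mark D: refs=E G F, marked=D
Mark F: refs=D, marked=D F
Mark E: refs=D null, marked=D E F
Mark G: refs=B H E, marked=D E F G
Mark B: refs=B, marked=B D E F G
Mark H: refs=F B null, marked=B D E F G H
Unmarked (collected): A C

Answer: 0 1 0 1 1 1 1 1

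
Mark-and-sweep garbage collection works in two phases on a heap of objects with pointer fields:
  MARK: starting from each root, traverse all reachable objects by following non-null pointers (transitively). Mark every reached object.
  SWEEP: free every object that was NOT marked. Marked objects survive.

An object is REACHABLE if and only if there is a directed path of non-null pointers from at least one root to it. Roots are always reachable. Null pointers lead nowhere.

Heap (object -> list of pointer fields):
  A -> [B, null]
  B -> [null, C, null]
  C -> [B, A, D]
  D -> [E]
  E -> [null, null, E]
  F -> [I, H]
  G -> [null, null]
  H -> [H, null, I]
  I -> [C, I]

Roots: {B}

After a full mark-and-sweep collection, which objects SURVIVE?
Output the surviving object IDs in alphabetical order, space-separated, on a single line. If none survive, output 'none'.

Answer: A B C D E

Derivation:
Roots: B
Mark B: refs=null C null, marked=B
Mark C: refs=B A D, marked=B C
Mark A: refs=B null, marked=A B C
Mark D: refs=E, marked=A B C D
Mark E: refs=null null E, marked=A B C D E
Unmarked (collected): F G H I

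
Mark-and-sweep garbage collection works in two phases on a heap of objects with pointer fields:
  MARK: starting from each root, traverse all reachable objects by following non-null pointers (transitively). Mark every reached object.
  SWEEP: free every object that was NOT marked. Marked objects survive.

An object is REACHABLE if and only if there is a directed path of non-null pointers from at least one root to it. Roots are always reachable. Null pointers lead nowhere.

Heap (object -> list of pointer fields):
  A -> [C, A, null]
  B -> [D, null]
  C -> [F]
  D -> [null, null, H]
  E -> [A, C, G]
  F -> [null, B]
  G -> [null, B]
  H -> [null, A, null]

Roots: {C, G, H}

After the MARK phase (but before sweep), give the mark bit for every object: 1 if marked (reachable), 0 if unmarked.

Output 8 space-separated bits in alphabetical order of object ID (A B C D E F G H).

Roots: C G H
Mark C: refs=F, marked=C
Mark G: refs=null B, marked=C G
Mark H: refs=null A null, marked=C G H
Mark F: refs=null B, marked=C F G H
Mark B: refs=D null, marked=B C F G H
Mark A: refs=C A null, marked=A B C F G H
Mark D: refs=null null H, marked=A B C D F G H
Unmarked (collected): E

Answer: 1 1 1 1 0 1 1 1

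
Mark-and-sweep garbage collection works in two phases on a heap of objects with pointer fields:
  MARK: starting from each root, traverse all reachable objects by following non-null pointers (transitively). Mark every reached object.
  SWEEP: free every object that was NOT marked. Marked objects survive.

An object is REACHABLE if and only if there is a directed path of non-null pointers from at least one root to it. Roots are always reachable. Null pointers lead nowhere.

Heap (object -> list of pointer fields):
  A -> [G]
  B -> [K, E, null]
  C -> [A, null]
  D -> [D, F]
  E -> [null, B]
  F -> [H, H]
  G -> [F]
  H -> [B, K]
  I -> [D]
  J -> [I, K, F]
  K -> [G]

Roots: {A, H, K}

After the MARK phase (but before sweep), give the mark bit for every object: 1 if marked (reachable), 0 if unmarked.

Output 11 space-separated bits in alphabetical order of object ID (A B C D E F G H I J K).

Roots: A H K
Mark A: refs=G, marked=A
Mark H: refs=B K, marked=A H
Mark K: refs=G, marked=A H K
Mark G: refs=F, marked=A G H K
Mark B: refs=K E null, marked=A B G H K
Mark F: refs=H H, marked=A B F G H K
Mark E: refs=null B, marked=A B E F G H K
Unmarked (collected): C D I J

Answer: 1 1 0 0 1 1 1 1 0 0 1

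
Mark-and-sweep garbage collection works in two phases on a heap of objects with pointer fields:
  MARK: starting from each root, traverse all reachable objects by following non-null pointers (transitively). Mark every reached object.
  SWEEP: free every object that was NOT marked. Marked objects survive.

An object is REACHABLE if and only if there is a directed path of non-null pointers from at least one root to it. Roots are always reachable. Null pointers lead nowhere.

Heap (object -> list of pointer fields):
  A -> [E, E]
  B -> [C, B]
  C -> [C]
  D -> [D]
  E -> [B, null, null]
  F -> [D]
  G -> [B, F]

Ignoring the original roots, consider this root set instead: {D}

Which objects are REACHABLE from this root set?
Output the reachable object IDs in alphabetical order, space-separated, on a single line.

Answer: D

Derivation:
Roots: D
Mark D: refs=D, marked=D
Unmarked (collected): A B C E F G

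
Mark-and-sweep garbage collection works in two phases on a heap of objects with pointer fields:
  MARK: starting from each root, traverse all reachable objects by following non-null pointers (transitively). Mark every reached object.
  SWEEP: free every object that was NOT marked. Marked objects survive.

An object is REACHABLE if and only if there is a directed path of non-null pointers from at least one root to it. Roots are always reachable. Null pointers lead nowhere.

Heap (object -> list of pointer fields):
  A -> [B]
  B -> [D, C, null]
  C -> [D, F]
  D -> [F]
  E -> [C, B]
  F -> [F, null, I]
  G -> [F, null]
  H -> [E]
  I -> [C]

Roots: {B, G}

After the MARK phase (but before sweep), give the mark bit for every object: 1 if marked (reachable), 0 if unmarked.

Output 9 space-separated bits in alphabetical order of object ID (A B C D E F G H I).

Answer: 0 1 1 1 0 1 1 0 1

Derivation:
Roots: B G
Mark B: refs=D C null, marked=B
Mark G: refs=F null, marked=B G
Mark D: refs=F, marked=B D G
Mark C: refs=D F, marked=B C D G
Mark F: refs=F null I, marked=B C D F G
Mark I: refs=C, marked=B C D F G I
Unmarked (collected): A E H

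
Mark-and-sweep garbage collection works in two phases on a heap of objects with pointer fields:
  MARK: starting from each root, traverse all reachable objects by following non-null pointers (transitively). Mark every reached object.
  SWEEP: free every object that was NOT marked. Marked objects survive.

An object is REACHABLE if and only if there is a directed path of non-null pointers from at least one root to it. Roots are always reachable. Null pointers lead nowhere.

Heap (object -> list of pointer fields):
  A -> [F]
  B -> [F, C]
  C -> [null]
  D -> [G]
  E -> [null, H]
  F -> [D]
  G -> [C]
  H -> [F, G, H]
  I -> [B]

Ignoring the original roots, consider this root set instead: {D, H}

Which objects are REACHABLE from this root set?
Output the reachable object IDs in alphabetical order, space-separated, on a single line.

Roots: D H
Mark D: refs=G, marked=D
Mark H: refs=F G H, marked=D H
Mark G: refs=C, marked=D G H
Mark F: refs=D, marked=D F G H
Mark C: refs=null, marked=C D F G H
Unmarked (collected): A B E I

Answer: C D F G H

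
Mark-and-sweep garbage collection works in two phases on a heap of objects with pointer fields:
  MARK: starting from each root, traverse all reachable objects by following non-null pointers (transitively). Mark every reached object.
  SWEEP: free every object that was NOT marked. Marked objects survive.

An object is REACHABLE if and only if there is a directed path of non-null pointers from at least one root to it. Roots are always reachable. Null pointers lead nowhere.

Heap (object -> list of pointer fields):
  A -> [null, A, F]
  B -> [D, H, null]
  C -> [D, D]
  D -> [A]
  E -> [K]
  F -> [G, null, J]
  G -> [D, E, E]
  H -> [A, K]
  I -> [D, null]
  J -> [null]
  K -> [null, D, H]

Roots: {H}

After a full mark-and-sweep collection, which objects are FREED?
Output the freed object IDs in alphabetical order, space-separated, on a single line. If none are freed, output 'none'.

Answer: B C I

Derivation:
Roots: H
Mark H: refs=A K, marked=H
Mark A: refs=null A F, marked=A H
Mark K: refs=null D H, marked=A H K
Mark F: refs=G null J, marked=A F H K
Mark D: refs=A, marked=A D F H K
Mark G: refs=D E E, marked=A D F G H K
Mark J: refs=null, marked=A D F G H J K
Mark E: refs=K, marked=A D E F G H J K
Unmarked (collected): B C I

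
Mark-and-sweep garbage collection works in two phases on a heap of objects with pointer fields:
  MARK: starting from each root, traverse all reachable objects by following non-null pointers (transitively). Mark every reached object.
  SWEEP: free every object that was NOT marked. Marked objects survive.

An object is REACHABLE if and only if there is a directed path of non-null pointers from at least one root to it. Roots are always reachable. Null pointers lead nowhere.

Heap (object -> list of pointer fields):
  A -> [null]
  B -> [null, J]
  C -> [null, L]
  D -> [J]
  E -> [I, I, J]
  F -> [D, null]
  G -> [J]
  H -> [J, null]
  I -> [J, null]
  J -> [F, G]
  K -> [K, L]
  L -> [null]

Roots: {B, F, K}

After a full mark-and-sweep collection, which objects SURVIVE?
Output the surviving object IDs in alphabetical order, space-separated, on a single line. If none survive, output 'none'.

Answer: B D F G J K L

Derivation:
Roots: B F K
Mark B: refs=null J, marked=B
Mark F: refs=D null, marked=B F
Mark K: refs=K L, marked=B F K
Mark J: refs=F G, marked=B F J K
Mark D: refs=J, marked=B D F J K
Mark L: refs=null, marked=B D F J K L
Mark G: refs=J, marked=B D F G J K L
Unmarked (collected): A C E H I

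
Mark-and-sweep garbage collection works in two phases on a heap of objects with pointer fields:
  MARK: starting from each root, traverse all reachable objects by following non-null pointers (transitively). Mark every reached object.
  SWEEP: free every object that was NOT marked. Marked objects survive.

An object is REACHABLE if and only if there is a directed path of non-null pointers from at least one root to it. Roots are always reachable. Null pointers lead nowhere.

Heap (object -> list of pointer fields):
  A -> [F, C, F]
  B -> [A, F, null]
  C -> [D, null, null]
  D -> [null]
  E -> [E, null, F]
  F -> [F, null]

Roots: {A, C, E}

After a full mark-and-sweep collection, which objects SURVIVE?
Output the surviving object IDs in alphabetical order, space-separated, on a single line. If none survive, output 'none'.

Roots: A C E
Mark A: refs=F C F, marked=A
Mark C: refs=D null null, marked=A C
Mark E: refs=E null F, marked=A C E
Mark F: refs=F null, marked=A C E F
Mark D: refs=null, marked=A C D E F
Unmarked (collected): B

Answer: A C D E F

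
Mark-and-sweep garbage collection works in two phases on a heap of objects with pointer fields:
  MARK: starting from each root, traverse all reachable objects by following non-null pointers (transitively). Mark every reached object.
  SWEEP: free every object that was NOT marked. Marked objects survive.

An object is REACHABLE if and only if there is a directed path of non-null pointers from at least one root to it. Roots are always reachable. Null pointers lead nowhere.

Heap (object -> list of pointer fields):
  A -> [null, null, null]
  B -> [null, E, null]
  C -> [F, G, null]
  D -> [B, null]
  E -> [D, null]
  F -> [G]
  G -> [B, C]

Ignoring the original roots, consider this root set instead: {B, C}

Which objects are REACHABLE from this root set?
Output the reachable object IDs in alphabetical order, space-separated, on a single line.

Answer: B C D E F G

Derivation:
Roots: B C
Mark B: refs=null E null, marked=B
Mark C: refs=F G null, marked=B C
Mark E: refs=D null, marked=B C E
Mark F: refs=G, marked=B C E F
Mark G: refs=B C, marked=B C E F G
Mark D: refs=B null, marked=B C D E F G
Unmarked (collected): A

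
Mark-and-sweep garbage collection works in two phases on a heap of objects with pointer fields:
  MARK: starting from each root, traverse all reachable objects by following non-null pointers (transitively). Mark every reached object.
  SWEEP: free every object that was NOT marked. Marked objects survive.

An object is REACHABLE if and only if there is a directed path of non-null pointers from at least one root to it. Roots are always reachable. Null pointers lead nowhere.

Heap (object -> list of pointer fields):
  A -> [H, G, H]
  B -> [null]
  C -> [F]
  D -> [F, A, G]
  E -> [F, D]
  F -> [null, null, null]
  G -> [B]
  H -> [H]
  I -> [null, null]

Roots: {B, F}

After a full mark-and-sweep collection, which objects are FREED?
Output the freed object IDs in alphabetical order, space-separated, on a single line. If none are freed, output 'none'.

Answer: A C D E G H I

Derivation:
Roots: B F
Mark B: refs=null, marked=B
Mark F: refs=null null null, marked=B F
Unmarked (collected): A C D E G H I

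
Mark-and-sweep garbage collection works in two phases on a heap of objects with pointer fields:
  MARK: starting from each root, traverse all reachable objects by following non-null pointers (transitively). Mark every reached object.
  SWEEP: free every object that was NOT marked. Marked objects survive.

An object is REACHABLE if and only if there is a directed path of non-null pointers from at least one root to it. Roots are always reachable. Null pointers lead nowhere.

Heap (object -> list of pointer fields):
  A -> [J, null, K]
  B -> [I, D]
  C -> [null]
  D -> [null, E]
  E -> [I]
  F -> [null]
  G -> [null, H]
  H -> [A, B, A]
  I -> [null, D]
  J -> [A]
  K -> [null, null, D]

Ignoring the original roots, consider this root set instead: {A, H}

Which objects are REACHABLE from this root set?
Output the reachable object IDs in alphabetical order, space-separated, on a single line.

Roots: A H
Mark A: refs=J null K, marked=A
Mark H: refs=A B A, marked=A H
Mark J: refs=A, marked=A H J
Mark K: refs=null null D, marked=A H J K
Mark B: refs=I D, marked=A B H J K
Mark D: refs=null E, marked=A B D H J K
Mark I: refs=null D, marked=A B D H I J K
Mark E: refs=I, marked=A B D E H I J K
Unmarked (collected): C F G

Answer: A B D E H I J K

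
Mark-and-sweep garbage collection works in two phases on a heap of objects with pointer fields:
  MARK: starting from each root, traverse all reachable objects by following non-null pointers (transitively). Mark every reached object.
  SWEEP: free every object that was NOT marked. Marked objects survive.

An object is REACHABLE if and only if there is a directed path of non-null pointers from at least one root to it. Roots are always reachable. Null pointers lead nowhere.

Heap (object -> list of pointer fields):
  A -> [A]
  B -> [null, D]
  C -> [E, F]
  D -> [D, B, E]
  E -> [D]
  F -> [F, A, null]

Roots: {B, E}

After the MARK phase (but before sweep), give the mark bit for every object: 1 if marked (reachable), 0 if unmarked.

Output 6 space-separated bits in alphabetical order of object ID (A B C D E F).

Answer: 0 1 0 1 1 0

Derivation:
Roots: B E
Mark B: refs=null D, marked=B
Mark E: refs=D, marked=B E
Mark D: refs=D B E, marked=B D E
Unmarked (collected): A C F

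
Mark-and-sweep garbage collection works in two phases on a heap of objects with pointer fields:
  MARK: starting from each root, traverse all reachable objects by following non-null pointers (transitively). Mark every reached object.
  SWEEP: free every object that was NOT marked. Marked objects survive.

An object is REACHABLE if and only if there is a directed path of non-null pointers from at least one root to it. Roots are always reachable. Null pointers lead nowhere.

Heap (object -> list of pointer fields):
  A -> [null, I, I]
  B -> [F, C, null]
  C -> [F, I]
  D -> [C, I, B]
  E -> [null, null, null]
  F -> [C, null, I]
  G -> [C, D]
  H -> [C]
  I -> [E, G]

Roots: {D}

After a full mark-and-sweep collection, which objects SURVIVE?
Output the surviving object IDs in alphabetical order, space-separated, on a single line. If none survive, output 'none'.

Answer: B C D E F G I

Derivation:
Roots: D
Mark D: refs=C I B, marked=D
Mark C: refs=F I, marked=C D
Mark I: refs=E G, marked=C D I
Mark B: refs=F C null, marked=B C D I
Mark F: refs=C null I, marked=B C D F I
Mark E: refs=null null null, marked=B C D E F I
Mark G: refs=C D, marked=B C D E F G I
Unmarked (collected): A H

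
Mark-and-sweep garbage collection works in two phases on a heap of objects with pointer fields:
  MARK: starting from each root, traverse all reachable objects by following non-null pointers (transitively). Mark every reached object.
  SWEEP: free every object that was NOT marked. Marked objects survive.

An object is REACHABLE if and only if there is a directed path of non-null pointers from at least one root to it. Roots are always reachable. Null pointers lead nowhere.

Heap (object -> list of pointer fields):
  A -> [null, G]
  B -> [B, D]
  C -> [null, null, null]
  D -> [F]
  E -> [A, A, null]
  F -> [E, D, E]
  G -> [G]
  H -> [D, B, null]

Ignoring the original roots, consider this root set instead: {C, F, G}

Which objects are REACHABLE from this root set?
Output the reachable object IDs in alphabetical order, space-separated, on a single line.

Answer: A C D E F G

Derivation:
Roots: C F G
Mark C: refs=null null null, marked=C
Mark F: refs=E D E, marked=C F
Mark G: refs=G, marked=C F G
Mark E: refs=A A null, marked=C E F G
Mark D: refs=F, marked=C D E F G
Mark A: refs=null G, marked=A C D E F G
Unmarked (collected): B H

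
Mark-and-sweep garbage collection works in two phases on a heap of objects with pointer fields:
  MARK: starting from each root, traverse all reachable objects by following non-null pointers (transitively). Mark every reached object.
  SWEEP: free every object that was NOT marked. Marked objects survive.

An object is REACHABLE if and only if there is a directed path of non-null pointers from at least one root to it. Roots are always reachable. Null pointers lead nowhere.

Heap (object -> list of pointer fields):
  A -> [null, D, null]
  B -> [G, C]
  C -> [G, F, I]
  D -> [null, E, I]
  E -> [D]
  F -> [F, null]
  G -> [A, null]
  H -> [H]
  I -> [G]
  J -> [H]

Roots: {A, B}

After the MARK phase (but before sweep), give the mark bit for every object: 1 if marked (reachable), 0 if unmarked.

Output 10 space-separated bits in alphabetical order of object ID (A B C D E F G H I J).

Roots: A B
Mark A: refs=null D null, marked=A
Mark B: refs=G C, marked=A B
Mark D: refs=null E I, marked=A B D
Mark G: refs=A null, marked=A B D G
Mark C: refs=G F I, marked=A B C D G
Mark E: refs=D, marked=A B C D E G
Mark I: refs=G, marked=A B C D E G I
Mark F: refs=F null, marked=A B C D E F G I
Unmarked (collected): H J

Answer: 1 1 1 1 1 1 1 0 1 0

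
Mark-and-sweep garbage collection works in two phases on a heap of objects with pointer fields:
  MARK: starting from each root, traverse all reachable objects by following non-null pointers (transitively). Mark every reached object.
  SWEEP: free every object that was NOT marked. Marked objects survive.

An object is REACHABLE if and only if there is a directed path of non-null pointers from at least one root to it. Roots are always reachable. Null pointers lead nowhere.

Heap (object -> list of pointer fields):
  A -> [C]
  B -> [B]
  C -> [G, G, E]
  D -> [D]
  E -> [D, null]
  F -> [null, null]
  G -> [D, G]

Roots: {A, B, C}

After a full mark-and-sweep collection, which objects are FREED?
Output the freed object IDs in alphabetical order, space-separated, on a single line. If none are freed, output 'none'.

Answer: F

Derivation:
Roots: A B C
Mark A: refs=C, marked=A
Mark B: refs=B, marked=A B
Mark C: refs=G G E, marked=A B C
Mark G: refs=D G, marked=A B C G
Mark E: refs=D null, marked=A B C E G
Mark D: refs=D, marked=A B C D E G
Unmarked (collected): F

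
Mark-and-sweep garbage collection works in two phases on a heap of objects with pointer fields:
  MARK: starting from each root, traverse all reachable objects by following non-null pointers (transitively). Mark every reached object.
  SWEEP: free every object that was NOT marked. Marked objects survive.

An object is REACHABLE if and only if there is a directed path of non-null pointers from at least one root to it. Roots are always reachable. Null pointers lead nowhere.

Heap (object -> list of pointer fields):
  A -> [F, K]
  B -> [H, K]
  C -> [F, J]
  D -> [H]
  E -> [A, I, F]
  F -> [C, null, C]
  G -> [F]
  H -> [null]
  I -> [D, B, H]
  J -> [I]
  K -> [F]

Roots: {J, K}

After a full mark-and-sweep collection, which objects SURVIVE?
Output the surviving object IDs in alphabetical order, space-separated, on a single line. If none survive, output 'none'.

Answer: B C D F H I J K

Derivation:
Roots: J K
Mark J: refs=I, marked=J
Mark K: refs=F, marked=J K
Mark I: refs=D B H, marked=I J K
Mark F: refs=C null C, marked=F I J K
Mark D: refs=H, marked=D F I J K
Mark B: refs=H K, marked=B D F I J K
Mark H: refs=null, marked=B D F H I J K
Mark C: refs=F J, marked=B C D F H I J K
Unmarked (collected): A E G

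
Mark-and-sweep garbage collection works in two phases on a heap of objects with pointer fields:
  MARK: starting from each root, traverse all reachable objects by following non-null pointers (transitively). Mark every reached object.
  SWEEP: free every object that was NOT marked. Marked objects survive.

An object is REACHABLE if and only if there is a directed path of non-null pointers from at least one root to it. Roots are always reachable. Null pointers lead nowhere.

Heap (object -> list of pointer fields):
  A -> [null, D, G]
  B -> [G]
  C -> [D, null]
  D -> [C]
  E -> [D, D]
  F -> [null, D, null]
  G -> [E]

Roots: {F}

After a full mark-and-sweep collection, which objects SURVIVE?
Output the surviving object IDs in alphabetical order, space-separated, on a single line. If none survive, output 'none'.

Answer: C D F

Derivation:
Roots: F
Mark F: refs=null D null, marked=F
Mark D: refs=C, marked=D F
Mark C: refs=D null, marked=C D F
Unmarked (collected): A B E G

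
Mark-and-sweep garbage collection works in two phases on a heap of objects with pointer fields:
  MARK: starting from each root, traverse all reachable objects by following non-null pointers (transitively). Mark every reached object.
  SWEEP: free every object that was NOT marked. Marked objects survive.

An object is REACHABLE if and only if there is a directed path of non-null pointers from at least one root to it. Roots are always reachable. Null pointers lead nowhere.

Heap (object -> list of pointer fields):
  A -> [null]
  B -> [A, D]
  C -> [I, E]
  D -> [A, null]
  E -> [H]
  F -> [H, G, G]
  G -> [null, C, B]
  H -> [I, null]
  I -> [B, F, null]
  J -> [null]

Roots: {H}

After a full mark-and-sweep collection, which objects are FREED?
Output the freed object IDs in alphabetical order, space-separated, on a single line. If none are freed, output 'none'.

Answer: J

Derivation:
Roots: H
Mark H: refs=I null, marked=H
Mark I: refs=B F null, marked=H I
Mark B: refs=A D, marked=B H I
Mark F: refs=H G G, marked=B F H I
Mark A: refs=null, marked=A B F H I
Mark D: refs=A null, marked=A B D F H I
Mark G: refs=null C B, marked=A B D F G H I
Mark C: refs=I E, marked=A B C D F G H I
Mark E: refs=H, marked=A B C D E F G H I
Unmarked (collected): J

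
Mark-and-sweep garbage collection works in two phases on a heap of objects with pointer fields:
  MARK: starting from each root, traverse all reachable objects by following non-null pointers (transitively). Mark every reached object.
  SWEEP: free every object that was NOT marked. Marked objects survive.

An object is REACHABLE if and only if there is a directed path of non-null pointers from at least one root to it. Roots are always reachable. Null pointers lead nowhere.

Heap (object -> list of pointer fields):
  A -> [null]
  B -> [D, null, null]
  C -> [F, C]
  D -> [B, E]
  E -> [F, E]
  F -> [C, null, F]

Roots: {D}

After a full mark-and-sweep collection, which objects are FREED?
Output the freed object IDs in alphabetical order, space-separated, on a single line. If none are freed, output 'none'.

Answer: A

Derivation:
Roots: D
Mark D: refs=B E, marked=D
Mark B: refs=D null null, marked=B D
Mark E: refs=F E, marked=B D E
Mark F: refs=C null F, marked=B D E F
Mark C: refs=F C, marked=B C D E F
Unmarked (collected): A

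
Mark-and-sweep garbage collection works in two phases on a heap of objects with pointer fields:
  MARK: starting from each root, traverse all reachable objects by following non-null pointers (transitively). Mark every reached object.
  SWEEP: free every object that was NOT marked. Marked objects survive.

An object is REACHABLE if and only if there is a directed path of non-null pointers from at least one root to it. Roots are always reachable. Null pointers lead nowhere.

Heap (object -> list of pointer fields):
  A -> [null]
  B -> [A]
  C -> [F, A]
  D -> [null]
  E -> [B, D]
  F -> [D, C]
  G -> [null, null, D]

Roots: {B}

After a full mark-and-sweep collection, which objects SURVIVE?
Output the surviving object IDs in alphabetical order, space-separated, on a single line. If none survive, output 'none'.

Roots: B
Mark B: refs=A, marked=B
Mark A: refs=null, marked=A B
Unmarked (collected): C D E F G

Answer: A B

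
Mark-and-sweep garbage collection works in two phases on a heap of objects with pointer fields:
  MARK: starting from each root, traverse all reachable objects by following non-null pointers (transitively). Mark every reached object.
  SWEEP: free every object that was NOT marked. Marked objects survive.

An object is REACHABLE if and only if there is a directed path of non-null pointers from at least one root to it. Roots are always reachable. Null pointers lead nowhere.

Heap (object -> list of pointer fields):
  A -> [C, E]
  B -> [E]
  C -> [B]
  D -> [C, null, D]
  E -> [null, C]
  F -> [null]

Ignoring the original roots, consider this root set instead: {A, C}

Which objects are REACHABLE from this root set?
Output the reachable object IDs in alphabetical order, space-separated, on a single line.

Roots: A C
Mark A: refs=C E, marked=A
Mark C: refs=B, marked=A C
Mark E: refs=null C, marked=A C E
Mark B: refs=E, marked=A B C E
Unmarked (collected): D F

Answer: A B C E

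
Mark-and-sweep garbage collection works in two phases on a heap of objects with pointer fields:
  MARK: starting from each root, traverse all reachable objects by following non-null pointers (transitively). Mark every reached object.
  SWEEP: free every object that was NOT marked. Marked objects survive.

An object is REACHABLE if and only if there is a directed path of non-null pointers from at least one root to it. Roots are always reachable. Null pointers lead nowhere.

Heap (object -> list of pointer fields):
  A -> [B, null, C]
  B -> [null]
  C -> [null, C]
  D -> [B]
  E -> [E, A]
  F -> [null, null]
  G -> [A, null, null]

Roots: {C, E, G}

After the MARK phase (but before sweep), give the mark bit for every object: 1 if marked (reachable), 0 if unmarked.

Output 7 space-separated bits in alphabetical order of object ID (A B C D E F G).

Roots: C E G
Mark C: refs=null C, marked=C
Mark E: refs=E A, marked=C E
Mark G: refs=A null null, marked=C E G
Mark A: refs=B null C, marked=A C E G
Mark B: refs=null, marked=A B C E G
Unmarked (collected): D F

Answer: 1 1 1 0 1 0 1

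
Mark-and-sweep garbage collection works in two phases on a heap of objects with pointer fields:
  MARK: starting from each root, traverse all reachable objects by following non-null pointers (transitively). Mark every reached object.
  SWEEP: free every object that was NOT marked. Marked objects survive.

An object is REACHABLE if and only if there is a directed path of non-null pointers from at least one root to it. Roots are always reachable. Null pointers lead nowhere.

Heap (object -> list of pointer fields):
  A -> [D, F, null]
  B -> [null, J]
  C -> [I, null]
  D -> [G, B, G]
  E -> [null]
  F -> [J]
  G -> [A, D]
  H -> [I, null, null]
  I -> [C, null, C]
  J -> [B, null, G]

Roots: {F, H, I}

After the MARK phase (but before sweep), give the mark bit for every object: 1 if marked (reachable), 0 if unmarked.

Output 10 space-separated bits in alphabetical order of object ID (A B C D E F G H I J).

Answer: 1 1 1 1 0 1 1 1 1 1

Derivation:
Roots: F H I
Mark F: refs=J, marked=F
Mark H: refs=I null null, marked=F H
Mark I: refs=C null C, marked=F H I
Mark J: refs=B null G, marked=F H I J
Mark C: refs=I null, marked=C F H I J
Mark B: refs=null J, marked=B C F H I J
Mark G: refs=A D, marked=B C F G H I J
Mark A: refs=D F null, marked=A B C F G H I J
Mark D: refs=G B G, marked=A B C D F G H I J
Unmarked (collected): E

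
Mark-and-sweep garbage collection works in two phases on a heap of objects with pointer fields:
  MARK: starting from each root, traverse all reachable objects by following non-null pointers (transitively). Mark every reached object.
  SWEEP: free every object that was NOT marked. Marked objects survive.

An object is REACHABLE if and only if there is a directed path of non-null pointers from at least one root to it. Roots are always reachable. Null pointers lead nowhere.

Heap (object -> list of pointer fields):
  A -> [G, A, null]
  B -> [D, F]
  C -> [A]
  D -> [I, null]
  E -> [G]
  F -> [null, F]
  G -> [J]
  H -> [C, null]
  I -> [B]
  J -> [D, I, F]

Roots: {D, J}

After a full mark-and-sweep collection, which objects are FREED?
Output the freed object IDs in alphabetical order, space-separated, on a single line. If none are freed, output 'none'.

Answer: A C E G H

Derivation:
Roots: D J
Mark D: refs=I null, marked=D
Mark J: refs=D I F, marked=D J
Mark I: refs=B, marked=D I J
Mark F: refs=null F, marked=D F I J
Mark B: refs=D F, marked=B D F I J
Unmarked (collected): A C E G H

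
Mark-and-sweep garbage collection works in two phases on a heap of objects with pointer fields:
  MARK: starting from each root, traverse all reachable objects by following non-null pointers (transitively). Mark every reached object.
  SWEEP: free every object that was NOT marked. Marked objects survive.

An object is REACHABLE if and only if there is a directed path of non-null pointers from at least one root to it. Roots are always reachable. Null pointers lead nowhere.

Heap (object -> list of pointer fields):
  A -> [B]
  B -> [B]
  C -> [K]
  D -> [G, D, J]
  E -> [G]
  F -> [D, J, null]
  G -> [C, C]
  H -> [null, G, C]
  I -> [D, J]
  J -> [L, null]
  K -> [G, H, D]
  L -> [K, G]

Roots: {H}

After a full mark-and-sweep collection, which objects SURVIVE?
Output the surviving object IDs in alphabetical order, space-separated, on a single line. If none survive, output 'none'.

Answer: C D G H J K L

Derivation:
Roots: H
Mark H: refs=null G C, marked=H
Mark G: refs=C C, marked=G H
Mark C: refs=K, marked=C G H
Mark K: refs=G H D, marked=C G H K
Mark D: refs=G D J, marked=C D G H K
Mark J: refs=L null, marked=C D G H J K
Mark L: refs=K G, marked=C D G H J K L
Unmarked (collected): A B E F I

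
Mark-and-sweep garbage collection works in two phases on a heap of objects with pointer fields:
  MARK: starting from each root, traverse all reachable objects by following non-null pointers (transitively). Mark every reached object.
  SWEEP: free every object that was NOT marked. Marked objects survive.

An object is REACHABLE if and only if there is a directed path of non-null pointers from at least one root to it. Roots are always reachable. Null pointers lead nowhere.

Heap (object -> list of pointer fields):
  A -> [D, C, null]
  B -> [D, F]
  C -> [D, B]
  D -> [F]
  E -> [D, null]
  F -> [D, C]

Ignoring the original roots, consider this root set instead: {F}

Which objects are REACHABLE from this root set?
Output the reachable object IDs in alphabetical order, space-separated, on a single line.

Roots: F
Mark F: refs=D C, marked=F
Mark D: refs=F, marked=D F
Mark C: refs=D B, marked=C D F
Mark B: refs=D F, marked=B C D F
Unmarked (collected): A E

Answer: B C D F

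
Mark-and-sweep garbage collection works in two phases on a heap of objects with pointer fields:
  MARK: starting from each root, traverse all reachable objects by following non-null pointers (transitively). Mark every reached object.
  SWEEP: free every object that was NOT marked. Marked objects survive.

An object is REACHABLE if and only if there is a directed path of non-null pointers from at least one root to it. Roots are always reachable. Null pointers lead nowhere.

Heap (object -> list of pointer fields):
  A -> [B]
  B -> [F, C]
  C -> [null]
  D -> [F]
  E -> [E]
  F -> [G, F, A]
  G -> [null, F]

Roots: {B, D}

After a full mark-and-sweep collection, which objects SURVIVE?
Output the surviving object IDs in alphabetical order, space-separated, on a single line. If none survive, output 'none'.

Answer: A B C D F G

Derivation:
Roots: B D
Mark B: refs=F C, marked=B
Mark D: refs=F, marked=B D
Mark F: refs=G F A, marked=B D F
Mark C: refs=null, marked=B C D F
Mark G: refs=null F, marked=B C D F G
Mark A: refs=B, marked=A B C D F G
Unmarked (collected): E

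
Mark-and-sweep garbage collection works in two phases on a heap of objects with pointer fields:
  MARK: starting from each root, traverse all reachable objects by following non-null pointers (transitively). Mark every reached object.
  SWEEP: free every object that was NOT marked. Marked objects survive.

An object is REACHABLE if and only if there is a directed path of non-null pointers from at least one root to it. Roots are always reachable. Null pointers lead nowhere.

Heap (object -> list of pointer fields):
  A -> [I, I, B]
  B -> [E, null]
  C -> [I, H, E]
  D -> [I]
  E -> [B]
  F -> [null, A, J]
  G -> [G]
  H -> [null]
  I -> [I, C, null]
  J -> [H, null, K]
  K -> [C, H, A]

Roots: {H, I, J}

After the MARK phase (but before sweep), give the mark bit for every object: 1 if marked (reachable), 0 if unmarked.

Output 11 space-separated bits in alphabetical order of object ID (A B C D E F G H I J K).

Answer: 1 1 1 0 1 0 0 1 1 1 1

Derivation:
Roots: H I J
Mark H: refs=null, marked=H
Mark I: refs=I C null, marked=H I
Mark J: refs=H null K, marked=H I J
Mark C: refs=I H E, marked=C H I J
Mark K: refs=C H A, marked=C H I J K
Mark E: refs=B, marked=C E H I J K
Mark A: refs=I I B, marked=A C E H I J K
Mark B: refs=E null, marked=A B C E H I J K
Unmarked (collected): D F G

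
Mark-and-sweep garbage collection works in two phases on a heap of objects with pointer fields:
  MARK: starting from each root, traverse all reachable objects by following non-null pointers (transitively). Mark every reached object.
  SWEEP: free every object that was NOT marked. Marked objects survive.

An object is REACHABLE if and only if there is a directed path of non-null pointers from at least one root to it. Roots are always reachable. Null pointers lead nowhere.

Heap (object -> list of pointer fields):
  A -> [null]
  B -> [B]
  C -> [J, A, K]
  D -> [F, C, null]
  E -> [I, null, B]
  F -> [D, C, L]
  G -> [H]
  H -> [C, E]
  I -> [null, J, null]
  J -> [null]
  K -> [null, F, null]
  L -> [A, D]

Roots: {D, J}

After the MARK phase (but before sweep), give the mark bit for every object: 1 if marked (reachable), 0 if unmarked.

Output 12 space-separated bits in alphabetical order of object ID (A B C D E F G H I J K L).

Answer: 1 0 1 1 0 1 0 0 0 1 1 1

Derivation:
Roots: D J
Mark D: refs=F C null, marked=D
Mark J: refs=null, marked=D J
Mark F: refs=D C L, marked=D F J
Mark C: refs=J A K, marked=C D F J
Mark L: refs=A D, marked=C D F J L
Mark A: refs=null, marked=A C D F J L
Mark K: refs=null F null, marked=A C D F J K L
Unmarked (collected): B E G H I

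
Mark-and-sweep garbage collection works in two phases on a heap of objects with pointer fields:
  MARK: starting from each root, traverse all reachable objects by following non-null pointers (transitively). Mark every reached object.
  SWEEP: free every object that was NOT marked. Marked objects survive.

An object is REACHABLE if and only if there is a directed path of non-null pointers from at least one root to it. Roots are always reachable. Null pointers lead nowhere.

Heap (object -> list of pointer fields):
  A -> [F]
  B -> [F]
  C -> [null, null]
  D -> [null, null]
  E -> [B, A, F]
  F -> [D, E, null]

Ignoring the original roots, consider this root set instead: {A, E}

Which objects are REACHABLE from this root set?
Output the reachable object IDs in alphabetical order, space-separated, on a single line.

Roots: A E
Mark A: refs=F, marked=A
Mark E: refs=B A F, marked=A E
Mark F: refs=D E null, marked=A E F
Mark B: refs=F, marked=A B E F
Mark D: refs=null null, marked=A B D E F
Unmarked (collected): C

Answer: A B D E F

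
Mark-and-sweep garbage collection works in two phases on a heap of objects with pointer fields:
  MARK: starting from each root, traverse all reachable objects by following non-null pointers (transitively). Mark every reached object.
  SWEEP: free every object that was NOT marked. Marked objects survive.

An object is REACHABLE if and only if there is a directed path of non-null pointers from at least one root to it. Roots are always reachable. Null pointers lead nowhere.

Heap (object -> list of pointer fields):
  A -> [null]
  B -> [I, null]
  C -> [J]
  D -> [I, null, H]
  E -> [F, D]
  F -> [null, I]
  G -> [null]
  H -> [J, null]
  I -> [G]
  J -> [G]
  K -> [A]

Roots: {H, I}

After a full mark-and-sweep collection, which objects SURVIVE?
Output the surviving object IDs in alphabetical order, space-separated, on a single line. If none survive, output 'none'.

Roots: H I
Mark H: refs=J null, marked=H
Mark I: refs=G, marked=H I
Mark J: refs=G, marked=H I J
Mark G: refs=null, marked=G H I J
Unmarked (collected): A B C D E F K

Answer: G H I J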